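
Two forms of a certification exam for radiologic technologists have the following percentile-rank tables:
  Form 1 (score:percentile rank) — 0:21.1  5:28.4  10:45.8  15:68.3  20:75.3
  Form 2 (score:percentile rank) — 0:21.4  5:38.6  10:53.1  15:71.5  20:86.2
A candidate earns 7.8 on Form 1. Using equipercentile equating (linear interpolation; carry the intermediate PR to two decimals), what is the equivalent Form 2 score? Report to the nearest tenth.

PR of 7.8 on Form 1: 28.4 + (7.8 − 5)/(10 − 5) × (45.8 − 28.4) = 38.14
On Form 2, PR 38.14 falls between score 0 (PR 21.4) and 5 (PR 38.6).
Interpolate: 0 + (38.14 − 21.4)/(38.6 − 21.4) × (5 − 0) = 4.9

4.9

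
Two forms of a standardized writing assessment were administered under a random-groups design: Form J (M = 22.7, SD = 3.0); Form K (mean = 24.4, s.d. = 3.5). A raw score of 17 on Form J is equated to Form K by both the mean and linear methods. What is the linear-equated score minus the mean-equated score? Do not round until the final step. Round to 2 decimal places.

Mean-equated: 17 + (24.4 − 22.7) = 18.70
Linear-equated: (3.5/3.0)(17 − 22.7) + 24.4 = 17.750
Difference = 17.750 − 18.70 = -0.95

-0.95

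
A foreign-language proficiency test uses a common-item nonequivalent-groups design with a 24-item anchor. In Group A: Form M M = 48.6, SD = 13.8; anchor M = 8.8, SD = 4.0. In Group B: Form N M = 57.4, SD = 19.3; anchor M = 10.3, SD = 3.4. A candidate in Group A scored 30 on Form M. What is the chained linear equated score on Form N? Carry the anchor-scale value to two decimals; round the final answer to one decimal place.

18.3

Form M → anchor (Group A): v = (4.0/13.8)(30 − 48.6) + 8.8 = 3.41
anchor → Form N (Group B): y = (19.3/3.4)(3.41 − 10.3) + 57.4 = 18.3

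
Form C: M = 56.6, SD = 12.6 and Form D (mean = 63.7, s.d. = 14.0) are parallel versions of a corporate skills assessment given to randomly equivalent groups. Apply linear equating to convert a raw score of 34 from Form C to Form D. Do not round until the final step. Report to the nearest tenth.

38.6

Linear equating: y = (SD_Y/SD_X)(x − M_X) + M_Y
y = (14.0/12.6)(34 − 56.6) + 63.7
y = 1.111111 × -22.6 + 63.7 = -25.1111 + 63.7 = 38.6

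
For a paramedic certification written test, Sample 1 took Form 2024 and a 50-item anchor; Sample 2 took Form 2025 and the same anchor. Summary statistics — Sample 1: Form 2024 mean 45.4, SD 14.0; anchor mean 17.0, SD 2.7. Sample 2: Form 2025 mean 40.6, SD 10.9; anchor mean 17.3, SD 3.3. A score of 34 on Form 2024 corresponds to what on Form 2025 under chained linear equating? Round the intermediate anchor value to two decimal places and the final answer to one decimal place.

32.3

Form 2024 → anchor (Sample 1): v = (2.7/14.0)(34 − 45.4) + 17.0 = 14.80
anchor → Form 2025 (Sample 2): y = (10.9/3.3)(14.80 − 17.3) + 40.6 = 32.3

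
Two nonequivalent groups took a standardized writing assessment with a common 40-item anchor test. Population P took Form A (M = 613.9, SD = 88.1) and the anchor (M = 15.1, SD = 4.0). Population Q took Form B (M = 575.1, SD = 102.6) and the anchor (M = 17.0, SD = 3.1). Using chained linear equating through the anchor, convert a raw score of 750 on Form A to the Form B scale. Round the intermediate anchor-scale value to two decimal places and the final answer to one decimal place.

716.8

Form A → anchor (Population P): v = (4.0/88.1)(750 − 613.9) + 15.1 = 21.28
anchor → Form B (Population Q): y = (102.6/3.1)(21.28 − 17.0) + 575.1 = 716.8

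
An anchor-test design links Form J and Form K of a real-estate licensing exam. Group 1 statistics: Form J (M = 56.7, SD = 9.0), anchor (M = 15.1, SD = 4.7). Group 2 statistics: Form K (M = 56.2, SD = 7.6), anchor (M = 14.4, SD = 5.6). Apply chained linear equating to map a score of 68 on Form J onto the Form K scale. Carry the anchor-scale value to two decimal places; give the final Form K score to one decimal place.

Form J → anchor (Group 1): v = (4.7/9.0)(68 − 56.7) + 15.1 = 21.00
anchor → Form K (Group 2): y = (7.6/5.6)(21.00 − 14.4) + 56.2 = 65.2

65.2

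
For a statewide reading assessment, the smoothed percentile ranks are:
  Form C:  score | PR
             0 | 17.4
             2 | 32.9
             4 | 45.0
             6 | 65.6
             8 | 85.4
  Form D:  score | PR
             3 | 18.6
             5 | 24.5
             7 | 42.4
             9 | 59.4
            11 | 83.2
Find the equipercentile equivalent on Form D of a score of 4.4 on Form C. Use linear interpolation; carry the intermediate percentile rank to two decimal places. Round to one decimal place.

7.8

PR of 4.4 on Form C: 45.0 + (4.4 − 4)/(6 − 4) × (65.6 − 45.0) = 49.12
On Form D, PR 49.12 falls between score 7 (PR 42.4) and 9 (PR 59.4).
Interpolate: 7 + (49.12 − 42.4)/(59.4 − 42.4) × (9 − 7) = 7.8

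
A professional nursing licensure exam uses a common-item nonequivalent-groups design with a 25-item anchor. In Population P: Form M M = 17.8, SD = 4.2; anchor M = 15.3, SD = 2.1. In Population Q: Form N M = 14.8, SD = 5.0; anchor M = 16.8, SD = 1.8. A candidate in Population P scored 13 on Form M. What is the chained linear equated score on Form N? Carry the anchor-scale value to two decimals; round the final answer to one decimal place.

Form M → anchor (Population P): v = (2.1/4.2)(13 − 17.8) + 15.3 = 12.90
anchor → Form N (Population Q): y = (5.0/1.8)(12.90 − 16.8) + 14.8 = 4.0

4.0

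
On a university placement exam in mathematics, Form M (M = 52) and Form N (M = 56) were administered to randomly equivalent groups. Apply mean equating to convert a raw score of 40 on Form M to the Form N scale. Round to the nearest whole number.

Mean equating: y = x + (M_Y − M_X) = 40 + (56 − 52) = 44

44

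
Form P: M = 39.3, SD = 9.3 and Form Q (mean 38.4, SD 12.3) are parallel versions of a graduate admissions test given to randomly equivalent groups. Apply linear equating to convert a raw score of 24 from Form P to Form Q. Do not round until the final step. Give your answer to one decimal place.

Linear equating: y = (SD_Y/SD_X)(x − M_X) + M_Y
y = (12.3/9.3)(24 − 39.3) + 38.4
y = 1.322581 × -15.3 + 38.4 = -20.2355 + 38.4 = 18.2

18.2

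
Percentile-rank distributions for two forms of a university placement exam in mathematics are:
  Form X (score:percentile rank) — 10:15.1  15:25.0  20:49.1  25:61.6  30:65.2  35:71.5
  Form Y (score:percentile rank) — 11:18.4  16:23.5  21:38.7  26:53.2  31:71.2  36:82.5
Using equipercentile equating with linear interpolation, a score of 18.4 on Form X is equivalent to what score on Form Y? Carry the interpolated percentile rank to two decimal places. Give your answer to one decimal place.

21.9

PR of 18.4 on Form X: 25.0 + (18.4 − 15)/(20 − 15) × (49.1 − 25.0) = 41.39
On Form Y, PR 41.39 falls between score 21 (PR 38.7) and 26 (PR 53.2).
Interpolate: 21 + (41.39 − 38.7)/(53.2 − 38.7) × (26 − 21) = 21.9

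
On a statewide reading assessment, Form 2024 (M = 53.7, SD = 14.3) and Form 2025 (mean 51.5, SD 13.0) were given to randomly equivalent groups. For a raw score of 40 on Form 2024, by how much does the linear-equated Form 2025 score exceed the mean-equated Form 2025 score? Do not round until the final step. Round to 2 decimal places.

Mean-equated: 40 + (51.5 − 53.7) = 37.80
Linear-equated: (13.0/14.3)(40 − 53.7) + 51.5 = 39.045
Difference = 39.045 − 37.80 = 1.25

1.25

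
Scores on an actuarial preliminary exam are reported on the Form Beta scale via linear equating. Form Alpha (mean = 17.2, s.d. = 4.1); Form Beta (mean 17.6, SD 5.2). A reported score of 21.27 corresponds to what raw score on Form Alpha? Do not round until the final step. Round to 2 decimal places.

Invert y = (SD_Y/SD_X)(x − M_X) + M_Y:
x = (SD_X/SD_Y)(y − M_Y) + M_X = (4.1/5.2)(21.27 − 17.6) + 17.2
x = 0.788462 × 3.670 + 17.2 = 20.09

20.09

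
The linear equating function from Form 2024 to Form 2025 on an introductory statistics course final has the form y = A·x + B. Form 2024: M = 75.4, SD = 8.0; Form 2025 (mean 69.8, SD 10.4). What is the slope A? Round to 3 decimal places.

A = SD_Y / SD_X = 10.4 / 8.0 = 1.300

1.300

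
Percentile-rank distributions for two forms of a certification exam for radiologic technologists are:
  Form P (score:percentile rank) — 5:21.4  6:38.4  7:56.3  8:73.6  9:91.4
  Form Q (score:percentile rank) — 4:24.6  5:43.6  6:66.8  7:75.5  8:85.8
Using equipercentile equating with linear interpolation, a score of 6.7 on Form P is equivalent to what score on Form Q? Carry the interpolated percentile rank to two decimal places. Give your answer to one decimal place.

PR of 6.7 on Form P: 38.4 + (6.7 − 6)/(7 − 6) × (56.3 − 38.4) = 50.93
On Form Q, PR 50.93 falls between score 5 (PR 43.6) and 6 (PR 66.8).
Interpolate: 5 + (50.93 − 43.6)/(66.8 − 43.6) × (6 − 5) = 5.3

5.3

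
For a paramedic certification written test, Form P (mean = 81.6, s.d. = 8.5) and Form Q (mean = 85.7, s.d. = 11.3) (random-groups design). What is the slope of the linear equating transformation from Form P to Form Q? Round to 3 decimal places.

1.329

A = SD_Y / SD_X = 11.3 / 8.5 = 1.329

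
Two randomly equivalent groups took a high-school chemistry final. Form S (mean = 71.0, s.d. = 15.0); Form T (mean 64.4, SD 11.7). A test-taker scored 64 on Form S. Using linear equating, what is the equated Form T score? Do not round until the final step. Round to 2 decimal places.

58.94

Linear equating: y = (SD_Y/SD_X)(x − M_X) + M_Y
y = (11.7/15.0)(64 − 71.0) + 64.4
y = 0.780000 × -7.0 + 64.4 = -5.4600 + 64.4 = 58.94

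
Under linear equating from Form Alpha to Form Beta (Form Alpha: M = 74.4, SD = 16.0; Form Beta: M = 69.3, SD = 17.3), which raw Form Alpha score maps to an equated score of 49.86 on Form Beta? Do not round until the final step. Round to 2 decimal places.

56.42

Invert y = (SD_Y/SD_X)(x − M_X) + M_Y:
x = (SD_X/SD_Y)(y − M_Y) + M_X = (16.0/17.3)(49.86 − 69.3) + 74.4
x = 0.924855 × -19.440 + 74.4 = 56.42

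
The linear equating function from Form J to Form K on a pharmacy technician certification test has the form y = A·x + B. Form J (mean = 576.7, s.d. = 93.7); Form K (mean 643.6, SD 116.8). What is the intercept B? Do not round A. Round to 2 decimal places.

A = SD_Y / SD_X = 116.8 / 93.7 = 1.246531
B = M_Y − A·M_X = 643.6 − 1.246531 × 576.7 = -75.27

-75.27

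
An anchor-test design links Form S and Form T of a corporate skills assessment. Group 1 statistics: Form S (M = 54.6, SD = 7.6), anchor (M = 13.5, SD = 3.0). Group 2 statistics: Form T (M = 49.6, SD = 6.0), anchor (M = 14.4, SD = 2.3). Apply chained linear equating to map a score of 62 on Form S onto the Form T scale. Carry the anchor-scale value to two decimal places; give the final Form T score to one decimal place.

Form S → anchor (Group 1): v = (3.0/7.6)(62 − 54.6) + 13.5 = 16.42
anchor → Form T (Group 2): y = (6.0/2.3)(16.42 − 14.4) + 49.6 = 54.9

54.9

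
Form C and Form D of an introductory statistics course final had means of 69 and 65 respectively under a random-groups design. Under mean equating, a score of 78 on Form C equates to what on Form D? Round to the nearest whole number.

Mean equating: y = x + (M_Y − M_X) = 78 + (65 − 69) = 74

74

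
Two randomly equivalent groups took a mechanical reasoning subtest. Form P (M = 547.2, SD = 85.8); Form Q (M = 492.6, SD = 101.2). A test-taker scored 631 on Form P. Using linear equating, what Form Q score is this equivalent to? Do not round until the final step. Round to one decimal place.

Linear equating: y = (SD_Y/SD_X)(x − M_X) + M_Y
y = (101.2/85.8)(631 − 547.2) + 492.6
y = 1.179487 × 83.8 + 492.6 = 98.8410 + 492.6 = 591.4

591.4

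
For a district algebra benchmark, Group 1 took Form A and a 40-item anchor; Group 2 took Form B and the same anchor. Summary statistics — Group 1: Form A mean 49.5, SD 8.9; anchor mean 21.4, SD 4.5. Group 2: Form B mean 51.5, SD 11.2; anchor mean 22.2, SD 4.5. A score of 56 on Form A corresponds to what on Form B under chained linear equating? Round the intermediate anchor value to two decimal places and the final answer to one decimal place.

Form A → anchor (Group 1): v = (4.5/8.9)(56 − 49.5) + 21.4 = 24.69
anchor → Form B (Group 2): y = (11.2/4.5)(24.69 − 22.2) + 51.5 = 57.7

57.7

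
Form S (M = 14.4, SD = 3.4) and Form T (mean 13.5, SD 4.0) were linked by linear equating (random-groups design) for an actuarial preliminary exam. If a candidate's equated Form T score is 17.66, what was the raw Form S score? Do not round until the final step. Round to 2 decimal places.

17.94

Invert y = (SD_Y/SD_X)(x − M_X) + M_Y:
x = (SD_X/SD_Y)(y − M_Y) + M_X = (3.4/4.0)(17.66 − 13.5) + 14.4
x = 0.850000 × 4.160 + 14.4 = 17.94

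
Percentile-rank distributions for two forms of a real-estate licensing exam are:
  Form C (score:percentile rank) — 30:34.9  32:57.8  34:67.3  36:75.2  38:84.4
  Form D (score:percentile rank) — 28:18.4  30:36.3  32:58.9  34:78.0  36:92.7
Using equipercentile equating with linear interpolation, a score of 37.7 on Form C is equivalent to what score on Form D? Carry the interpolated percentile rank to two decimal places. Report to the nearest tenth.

PR of 37.7 on Form C: 75.2 + (37.7 − 36)/(38 − 36) × (84.4 − 75.2) = 83.02
On Form D, PR 83.02 falls between score 34 (PR 78.0) and 36 (PR 92.7).
Interpolate: 34 + (83.02 − 78.0)/(92.7 − 78.0) × (36 − 34) = 34.7

34.7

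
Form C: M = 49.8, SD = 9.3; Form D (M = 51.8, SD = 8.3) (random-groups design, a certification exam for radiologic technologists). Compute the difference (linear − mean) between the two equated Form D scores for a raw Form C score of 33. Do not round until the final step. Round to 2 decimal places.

Mean-equated: 33 + (51.8 − 49.8) = 35.00
Linear-equated: (8.3/9.3)(33 − 49.8) + 51.8 = 36.806
Difference = 36.806 − 35.00 = 1.81

1.81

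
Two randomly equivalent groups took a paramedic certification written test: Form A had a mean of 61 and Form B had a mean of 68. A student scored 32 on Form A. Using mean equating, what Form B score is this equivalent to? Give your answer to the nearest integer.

39

Mean equating: y = x + (M_Y − M_X) = 32 + (68 − 61) = 39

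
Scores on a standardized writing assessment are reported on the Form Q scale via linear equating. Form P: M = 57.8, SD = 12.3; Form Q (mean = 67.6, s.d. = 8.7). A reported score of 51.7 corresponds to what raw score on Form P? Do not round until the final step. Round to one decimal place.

35.3

Invert y = (SD_Y/SD_X)(x − M_X) + M_Y:
x = (SD_X/SD_Y)(y − M_Y) + M_X = (12.3/8.7)(51.7 − 67.6) + 57.8
x = 1.413793 × -15.900 + 57.8 = 35.3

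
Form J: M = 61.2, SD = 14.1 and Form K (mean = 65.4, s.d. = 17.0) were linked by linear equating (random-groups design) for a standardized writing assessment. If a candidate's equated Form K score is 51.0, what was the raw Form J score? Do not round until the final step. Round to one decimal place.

49.3

Invert y = (SD_Y/SD_X)(x − M_X) + M_Y:
x = (SD_X/SD_Y)(y − M_Y) + M_X = (14.1/17.0)(51.0 − 65.4) + 61.2
x = 0.829412 × -14.400 + 61.2 = 49.3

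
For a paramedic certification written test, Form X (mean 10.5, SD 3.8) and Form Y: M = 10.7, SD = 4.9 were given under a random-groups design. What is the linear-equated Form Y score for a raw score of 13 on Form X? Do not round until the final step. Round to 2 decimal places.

Linear equating: y = (SD_Y/SD_X)(x − M_X) + M_Y
y = (4.9/3.8)(13 − 10.5) + 10.7
y = 1.289474 × 2.5 + 10.7 = 3.2237 + 10.7 = 13.92

13.92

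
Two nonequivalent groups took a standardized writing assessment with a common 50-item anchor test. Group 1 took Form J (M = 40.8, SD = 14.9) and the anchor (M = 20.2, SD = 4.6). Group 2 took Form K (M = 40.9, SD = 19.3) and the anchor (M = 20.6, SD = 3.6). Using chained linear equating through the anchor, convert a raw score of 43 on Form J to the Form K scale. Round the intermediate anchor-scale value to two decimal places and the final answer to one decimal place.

Form J → anchor (Group 1): v = (4.6/14.9)(43 − 40.8) + 20.2 = 20.88
anchor → Form K (Group 2): y = (19.3/3.6)(20.88 − 20.6) + 40.9 = 42.4

42.4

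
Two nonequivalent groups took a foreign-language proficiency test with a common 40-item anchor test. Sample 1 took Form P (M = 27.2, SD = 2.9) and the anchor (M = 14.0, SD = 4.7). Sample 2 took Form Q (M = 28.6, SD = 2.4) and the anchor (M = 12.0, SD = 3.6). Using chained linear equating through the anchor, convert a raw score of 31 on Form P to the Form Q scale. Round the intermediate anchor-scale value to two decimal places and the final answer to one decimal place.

34.0

Form P → anchor (Sample 1): v = (4.7/2.9)(31 − 27.2) + 14.0 = 20.16
anchor → Form Q (Sample 2): y = (2.4/3.6)(20.16 − 12.0) + 28.6 = 34.0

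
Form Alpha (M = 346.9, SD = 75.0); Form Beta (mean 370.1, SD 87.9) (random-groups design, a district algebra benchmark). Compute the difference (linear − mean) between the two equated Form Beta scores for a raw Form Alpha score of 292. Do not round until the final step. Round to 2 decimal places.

Mean-equated: 292 + (370.1 − 346.9) = 315.20
Linear-equated: (87.9/75.0)(292 − 346.9) + 370.1 = 305.757
Difference = 305.757 − 315.20 = -9.44

-9.44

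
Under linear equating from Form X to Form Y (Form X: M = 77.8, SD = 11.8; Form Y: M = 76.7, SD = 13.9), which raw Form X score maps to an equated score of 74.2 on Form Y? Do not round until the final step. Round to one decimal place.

75.7

Invert y = (SD_Y/SD_X)(x − M_X) + M_Y:
x = (SD_X/SD_Y)(y − M_Y) + M_X = (11.8/13.9)(74.2 − 76.7) + 77.8
x = 0.848921 × -2.500 + 77.8 = 75.7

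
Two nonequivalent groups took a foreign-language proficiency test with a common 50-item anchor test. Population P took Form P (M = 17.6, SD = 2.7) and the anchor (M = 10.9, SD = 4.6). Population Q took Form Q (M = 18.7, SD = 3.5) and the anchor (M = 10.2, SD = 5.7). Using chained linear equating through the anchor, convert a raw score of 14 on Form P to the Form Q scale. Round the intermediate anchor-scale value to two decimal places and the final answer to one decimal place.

15.4

Form P → anchor (Population P): v = (4.6/2.7)(14 − 17.6) + 10.9 = 4.77
anchor → Form Q (Population Q): y = (3.5/5.7)(4.77 − 10.2) + 18.7 = 15.4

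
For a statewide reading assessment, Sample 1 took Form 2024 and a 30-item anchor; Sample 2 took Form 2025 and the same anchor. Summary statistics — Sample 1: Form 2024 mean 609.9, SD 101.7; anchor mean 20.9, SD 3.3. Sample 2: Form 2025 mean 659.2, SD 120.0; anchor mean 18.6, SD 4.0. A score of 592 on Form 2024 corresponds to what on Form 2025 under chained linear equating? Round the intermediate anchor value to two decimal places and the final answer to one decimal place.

710.8

Form 2024 → anchor (Sample 1): v = (3.3/101.7)(592 − 609.9) + 20.9 = 20.32
anchor → Form 2025 (Sample 2): y = (120.0/4.0)(20.32 − 18.6) + 659.2 = 710.8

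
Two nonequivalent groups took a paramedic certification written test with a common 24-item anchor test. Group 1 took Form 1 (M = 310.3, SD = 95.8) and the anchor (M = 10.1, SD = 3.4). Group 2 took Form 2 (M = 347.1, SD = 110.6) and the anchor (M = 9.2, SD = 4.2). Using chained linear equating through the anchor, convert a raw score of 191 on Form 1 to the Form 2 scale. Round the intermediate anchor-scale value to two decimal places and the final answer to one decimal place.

259.4

Form 1 → anchor (Group 1): v = (3.4/95.8)(191 − 310.3) + 10.1 = 5.87
anchor → Form 2 (Group 2): y = (110.6/4.2)(5.87 − 9.2) + 347.1 = 259.4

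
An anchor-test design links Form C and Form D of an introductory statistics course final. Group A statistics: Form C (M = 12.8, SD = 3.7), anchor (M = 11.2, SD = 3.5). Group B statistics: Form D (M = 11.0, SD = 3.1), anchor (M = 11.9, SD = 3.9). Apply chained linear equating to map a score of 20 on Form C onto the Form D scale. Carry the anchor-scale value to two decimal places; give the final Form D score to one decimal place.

Form C → anchor (Group A): v = (3.5/3.7)(20 − 12.8) + 11.2 = 18.01
anchor → Form D (Group B): y = (3.1/3.9)(18.01 − 11.9) + 11.0 = 15.9

15.9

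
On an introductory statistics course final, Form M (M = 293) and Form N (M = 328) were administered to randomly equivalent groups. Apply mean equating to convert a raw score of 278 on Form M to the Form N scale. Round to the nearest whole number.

Mean equating: y = x + (M_Y − M_X) = 278 + (328 − 293) = 313

313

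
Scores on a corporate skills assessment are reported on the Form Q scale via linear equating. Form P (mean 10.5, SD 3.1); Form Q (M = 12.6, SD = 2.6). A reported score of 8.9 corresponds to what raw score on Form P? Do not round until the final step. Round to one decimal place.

Invert y = (SD_Y/SD_X)(x − M_X) + M_Y:
x = (SD_X/SD_Y)(y − M_Y) + M_X = (3.1/2.6)(8.9 − 12.6) + 10.5
x = 1.192308 × -3.700 + 10.5 = 6.1

6.1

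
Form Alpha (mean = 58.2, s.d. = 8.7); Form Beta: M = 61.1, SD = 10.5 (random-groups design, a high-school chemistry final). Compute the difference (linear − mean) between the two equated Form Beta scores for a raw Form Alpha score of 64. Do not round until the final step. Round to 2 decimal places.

1.20

Mean-equated: 64 + (61.1 − 58.2) = 66.90
Linear-equated: (10.5/8.7)(64 − 58.2) + 61.1 = 68.100
Difference = 68.100 − 66.90 = 1.20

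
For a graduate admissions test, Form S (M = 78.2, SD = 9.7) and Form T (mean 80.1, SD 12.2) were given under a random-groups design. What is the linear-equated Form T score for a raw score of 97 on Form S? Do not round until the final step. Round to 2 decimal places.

Linear equating: y = (SD_Y/SD_X)(x − M_X) + M_Y
y = (12.2/9.7)(97 − 78.2) + 80.1
y = 1.257732 × 18.8 + 80.1 = 23.6454 + 80.1 = 103.75

103.75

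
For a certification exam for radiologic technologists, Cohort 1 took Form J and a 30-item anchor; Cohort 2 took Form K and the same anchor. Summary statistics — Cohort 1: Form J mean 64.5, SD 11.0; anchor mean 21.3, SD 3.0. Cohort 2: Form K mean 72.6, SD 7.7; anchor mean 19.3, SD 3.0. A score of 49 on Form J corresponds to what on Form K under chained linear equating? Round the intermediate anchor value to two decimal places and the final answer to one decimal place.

66.9

Form J → anchor (Cohort 1): v = (3.0/11.0)(49 − 64.5) + 21.3 = 17.07
anchor → Form K (Cohort 2): y = (7.7/3.0)(17.07 − 19.3) + 72.6 = 66.9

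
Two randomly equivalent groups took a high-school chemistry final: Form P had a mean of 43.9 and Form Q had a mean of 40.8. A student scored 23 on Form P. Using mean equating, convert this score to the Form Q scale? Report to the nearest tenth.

19.9

Mean equating: y = x + (M_Y − M_X) = 23 + (40.8 − 43.9) = 19.9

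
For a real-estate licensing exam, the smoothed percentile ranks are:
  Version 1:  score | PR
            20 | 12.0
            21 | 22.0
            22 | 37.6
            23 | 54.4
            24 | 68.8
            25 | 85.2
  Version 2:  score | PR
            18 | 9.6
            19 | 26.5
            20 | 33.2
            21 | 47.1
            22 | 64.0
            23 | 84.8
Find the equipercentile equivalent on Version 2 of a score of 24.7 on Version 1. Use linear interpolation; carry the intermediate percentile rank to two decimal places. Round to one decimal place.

22.8

PR of 24.7 on Version 1: 68.8 + (24.7 − 24)/(25 − 24) × (85.2 − 68.8) = 80.28
On Version 2, PR 80.28 falls between score 22 (PR 64.0) and 23 (PR 84.8).
Interpolate: 22 + (80.28 − 64.0)/(84.8 − 64.0) × (23 − 22) = 22.8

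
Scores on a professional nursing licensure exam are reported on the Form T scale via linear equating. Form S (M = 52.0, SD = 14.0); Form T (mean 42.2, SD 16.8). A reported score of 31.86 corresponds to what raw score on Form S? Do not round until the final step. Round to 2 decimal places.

43.38

Invert y = (SD_Y/SD_X)(x − M_X) + M_Y:
x = (SD_X/SD_Y)(y − M_Y) + M_X = (14.0/16.8)(31.86 − 42.2) + 52.0
x = 0.833333 × -10.340 + 52.0 = 43.38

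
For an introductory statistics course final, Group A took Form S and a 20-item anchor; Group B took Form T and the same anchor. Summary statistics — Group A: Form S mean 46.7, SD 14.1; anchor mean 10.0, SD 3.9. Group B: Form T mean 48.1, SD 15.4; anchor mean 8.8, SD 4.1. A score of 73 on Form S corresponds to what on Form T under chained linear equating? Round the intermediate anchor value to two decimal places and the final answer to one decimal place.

79.9

Form S → anchor (Group A): v = (3.9/14.1)(73 − 46.7) + 10.0 = 17.27
anchor → Form T (Group B): y = (15.4/4.1)(17.27 − 8.8) + 48.1 = 79.9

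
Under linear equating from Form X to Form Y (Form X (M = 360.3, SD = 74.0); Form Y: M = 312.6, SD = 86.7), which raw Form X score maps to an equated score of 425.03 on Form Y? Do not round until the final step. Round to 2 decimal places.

Invert y = (SD_Y/SD_X)(x − M_X) + M_Y:
x = (SD_X/SD_Y)(y − M_Y) + M_X = (74.0/86.7)(425.03 − 312.6) + 360.3
x = 0.853518 × 112.430 + 360.3 = 456.26

456.26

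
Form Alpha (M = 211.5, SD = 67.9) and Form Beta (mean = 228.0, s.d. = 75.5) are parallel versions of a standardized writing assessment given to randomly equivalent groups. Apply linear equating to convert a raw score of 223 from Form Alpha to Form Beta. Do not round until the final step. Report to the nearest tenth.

240.8

Linear equating: y = (SD_Y/SD_X)(x − M_X) + M_Y
y = (75.5/67.9)(223 − 211.5) + 228.0
y = 1.111929 × 11.5 + 228.0 = 12.7872 + 228.0 = 240.8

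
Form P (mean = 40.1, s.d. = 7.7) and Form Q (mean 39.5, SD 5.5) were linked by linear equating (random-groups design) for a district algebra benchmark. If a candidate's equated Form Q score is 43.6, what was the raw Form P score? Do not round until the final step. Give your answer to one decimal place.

Invert y = (SD_Y/SD_X)(x − M_X) + M_Y:
x = (SD_X/SD_Y)(y − M_Y) + M_X = (7.7/5.5)(43.6 − 39.5) + 40.1
x = 1.400000 × 4.100 + 40.1 = 45.8

45.8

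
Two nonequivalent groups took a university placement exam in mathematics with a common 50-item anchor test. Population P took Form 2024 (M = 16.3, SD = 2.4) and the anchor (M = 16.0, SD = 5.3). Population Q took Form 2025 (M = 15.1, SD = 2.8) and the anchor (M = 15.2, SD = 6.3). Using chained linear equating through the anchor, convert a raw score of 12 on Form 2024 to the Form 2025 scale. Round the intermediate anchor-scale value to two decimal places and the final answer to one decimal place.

Form 2024 → anchor (Population P): v = (5.3/2.4)(12 − 16.3) + 16.0 = 6.50
anchor → Form 2025 (Population Q): y = (2.8/6.3)(6.50 − 15.2) + 15.1 = 11.2

11.2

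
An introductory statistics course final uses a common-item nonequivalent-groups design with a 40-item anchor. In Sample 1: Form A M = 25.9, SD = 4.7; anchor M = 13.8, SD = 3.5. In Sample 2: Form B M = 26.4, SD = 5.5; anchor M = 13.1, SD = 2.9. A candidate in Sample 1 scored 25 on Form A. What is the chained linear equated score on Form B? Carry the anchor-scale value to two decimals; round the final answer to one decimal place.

26.5

Form A → anchor (Sample 1): v = (3.5/4.7)(25 − 25.9) + 13.8 = 13.13
anchor → Form B (Sample 2): y = (5.5/2.9)(13.13 − 13.1) + 26.4 = 26.5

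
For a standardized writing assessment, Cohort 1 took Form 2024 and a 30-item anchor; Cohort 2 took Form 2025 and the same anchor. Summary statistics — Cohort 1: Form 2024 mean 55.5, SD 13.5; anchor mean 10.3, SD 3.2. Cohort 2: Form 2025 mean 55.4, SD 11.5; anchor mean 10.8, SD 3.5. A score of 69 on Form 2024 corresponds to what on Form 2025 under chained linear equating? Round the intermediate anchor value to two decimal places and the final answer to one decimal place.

Form 2024 → anchor (Cohort 1): v = (3.2/13.5)(69 − 55.5) + 10.3 = 13.50
anchor → Form 2025 (Cohort 2): y = (11.5/3.5)(13.50 − 10.8) + 55.4 = 64.3

64.3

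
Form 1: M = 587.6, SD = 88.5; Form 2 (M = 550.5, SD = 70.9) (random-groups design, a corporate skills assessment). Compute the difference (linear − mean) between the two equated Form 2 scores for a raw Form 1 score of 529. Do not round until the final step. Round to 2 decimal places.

Mean-equated: 529 + (550.5 − 587.6) = 491.90
Linear-equated: (70.9/88.5)(529 − 587.6) + 550.5 = 503.554
Difference = 503.554 − 491.90 = 11.65

11.65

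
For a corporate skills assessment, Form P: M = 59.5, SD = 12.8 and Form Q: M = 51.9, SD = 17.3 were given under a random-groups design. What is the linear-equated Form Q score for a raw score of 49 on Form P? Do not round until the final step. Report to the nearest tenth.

Linear equating: y = (SD_Y/SD_X)(x − M_X) + M_Y
y = (17.3/12.8)(49 − 59.5) + 51.9
y = 1.351562 × -10.5 + 51.9 = -14.1914 + 51.9 = 37.7

37.7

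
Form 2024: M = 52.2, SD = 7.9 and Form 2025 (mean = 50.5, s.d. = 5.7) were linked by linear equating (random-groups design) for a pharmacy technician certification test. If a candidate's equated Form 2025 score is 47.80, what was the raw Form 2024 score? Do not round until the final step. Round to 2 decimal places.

Invert y = (SD_Y/SD_X)(x − M_X) + M_Y:
x = (SD_X/SD_Y)(y − M_Y) + M_X = (7.9/5.7)(47.80 − 50.5) + 52.2
x = 1.385965 × -2.700 + 52.2 = 48.46

48.46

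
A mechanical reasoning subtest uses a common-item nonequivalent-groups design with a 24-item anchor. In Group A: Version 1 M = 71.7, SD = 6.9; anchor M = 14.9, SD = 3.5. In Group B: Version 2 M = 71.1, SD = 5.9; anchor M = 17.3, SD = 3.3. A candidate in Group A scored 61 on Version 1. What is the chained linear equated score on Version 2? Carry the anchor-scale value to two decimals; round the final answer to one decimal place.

57.1

Version 1 → anchor (Group A): v = (3.5/6.9)(61 − 71.7) + 14.9 = 9.47
anchor → Version 2 (Group B): y = (5.9/3.3)(9.47 − 17.3) + 71.1 = 57.1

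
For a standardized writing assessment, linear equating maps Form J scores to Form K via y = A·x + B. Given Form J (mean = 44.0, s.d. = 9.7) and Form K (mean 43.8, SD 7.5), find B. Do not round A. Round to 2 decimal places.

9.78

A = SD_Y / SD_X = 7.5 / 9.7 = 0.773196
B = M_Y − A·M_X = 43.8 − 0.773196 × 44.0 = 9.78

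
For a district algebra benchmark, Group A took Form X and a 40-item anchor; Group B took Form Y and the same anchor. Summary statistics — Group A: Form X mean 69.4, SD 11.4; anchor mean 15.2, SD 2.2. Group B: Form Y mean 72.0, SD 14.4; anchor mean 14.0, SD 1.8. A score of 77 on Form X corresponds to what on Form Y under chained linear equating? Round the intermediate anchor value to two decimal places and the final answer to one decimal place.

Form X → anchor (Group A): v = (2.2/11.4)(77 − 69.4) + 15.2 = 16.67
anchor → Form Y (Group B): y = (14.4/1.8)(16.67 − 14.0) + 72.0 = 93.4

93.4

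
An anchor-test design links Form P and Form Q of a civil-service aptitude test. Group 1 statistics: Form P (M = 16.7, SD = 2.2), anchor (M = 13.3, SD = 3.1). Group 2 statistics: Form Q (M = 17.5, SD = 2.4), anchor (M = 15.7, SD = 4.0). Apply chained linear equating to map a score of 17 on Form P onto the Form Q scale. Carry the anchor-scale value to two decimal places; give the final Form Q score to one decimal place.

16.3

Form P → anchor (Group 1): v = (3.1/2.2)(17 − 16.7) + 13.3 = 13.72
anchor → Form Q (Group 2): y = (2.4/4.0)(13.72 − 15.7) + 17.5 = 16.3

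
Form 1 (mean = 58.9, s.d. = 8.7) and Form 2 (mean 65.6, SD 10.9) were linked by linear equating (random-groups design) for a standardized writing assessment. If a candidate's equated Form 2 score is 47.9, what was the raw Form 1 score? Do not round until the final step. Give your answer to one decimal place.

44.8

Invert y = (SD_Y/SD_X)(x − M_X) + M_Y:
x = (SD_X/SD_Y)(y − M_Y) + M_X = (8.7/10.9)(47.9 − 65.6) + 58.9
x = 0.798165 × -17.700 + 58.9 = 44.8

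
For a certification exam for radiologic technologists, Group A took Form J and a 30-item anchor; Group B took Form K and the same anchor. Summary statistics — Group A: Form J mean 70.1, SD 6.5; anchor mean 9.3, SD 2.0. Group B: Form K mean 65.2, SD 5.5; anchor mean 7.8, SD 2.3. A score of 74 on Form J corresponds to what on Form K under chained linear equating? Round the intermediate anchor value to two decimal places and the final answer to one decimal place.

Form J → anchor (Group A): v = (2.0/6.5)(74 − 70.1) + 9.3 = 10.50
anchor → Form K (Group B): y = (5.5/2.3)(10.50 − 7.8) + 65.2 = 71.7

71.7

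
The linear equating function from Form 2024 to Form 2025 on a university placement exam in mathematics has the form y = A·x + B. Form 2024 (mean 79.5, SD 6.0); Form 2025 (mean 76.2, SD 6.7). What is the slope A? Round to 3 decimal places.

1.117

A = SD_Y / SD_X = 6.7 / 6.0 = 1.117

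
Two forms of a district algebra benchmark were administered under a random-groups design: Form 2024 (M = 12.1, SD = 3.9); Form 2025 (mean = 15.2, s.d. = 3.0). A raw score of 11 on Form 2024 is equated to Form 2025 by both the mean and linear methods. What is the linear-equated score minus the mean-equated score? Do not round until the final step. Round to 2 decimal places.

0.25

Mean-equated: 11 + (15.2 − 12.1) = 14.10
Linear-equated: (3.0/3.9)(11 − 12.1) + 15.2 = 14.354
Difference = 14.354 − 14.10 = 0.25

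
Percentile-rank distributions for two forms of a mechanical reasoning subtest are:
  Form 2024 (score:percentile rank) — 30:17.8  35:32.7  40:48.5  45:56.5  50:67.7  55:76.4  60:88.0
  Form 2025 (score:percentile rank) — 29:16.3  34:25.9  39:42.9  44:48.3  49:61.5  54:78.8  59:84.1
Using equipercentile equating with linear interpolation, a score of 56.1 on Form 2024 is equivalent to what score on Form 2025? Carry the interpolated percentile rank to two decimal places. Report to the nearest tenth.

54.1

PR of 56.1 on Form 2024: 76.4 + (56.1 − 55)/(60 − 55) × (88.0 − 76.4) = 78.95
On Form 2025, PR 78.95 falls between score 54 (PR 78.8) and 59 (PR 84.1).
Interpolate: 54 + (78.95 − 78.8)/(84.1 − 78.8) × (59 − 54) = 54.1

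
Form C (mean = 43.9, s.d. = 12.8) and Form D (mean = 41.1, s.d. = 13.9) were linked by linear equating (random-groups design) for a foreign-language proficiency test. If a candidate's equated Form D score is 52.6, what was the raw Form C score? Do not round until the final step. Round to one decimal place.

Invert y = (SD_Y/SD_X)(x − M_X) + M_Y:
x = (SD_X/SD_Y)(y − M_Y) + M_X = (12.8/13.9)(52.6 − 41.1) + 43.9
x = 0.920863 × 11.500 + 43.9 = 54.5

54.5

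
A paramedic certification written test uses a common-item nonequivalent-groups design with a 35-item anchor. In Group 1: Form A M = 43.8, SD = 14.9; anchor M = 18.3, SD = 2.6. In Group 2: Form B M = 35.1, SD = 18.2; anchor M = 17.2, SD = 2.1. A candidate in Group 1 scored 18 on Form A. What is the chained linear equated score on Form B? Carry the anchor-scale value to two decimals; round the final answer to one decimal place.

5.6

Form A → anchor (Group 1): v = (2.6/14.9)(18 − 43.8) + 18.3 = 13.80
anchor → Form B (Group 2): y = (18.2/2.1)(13.80 − 17.2) + 35.1 = 5.6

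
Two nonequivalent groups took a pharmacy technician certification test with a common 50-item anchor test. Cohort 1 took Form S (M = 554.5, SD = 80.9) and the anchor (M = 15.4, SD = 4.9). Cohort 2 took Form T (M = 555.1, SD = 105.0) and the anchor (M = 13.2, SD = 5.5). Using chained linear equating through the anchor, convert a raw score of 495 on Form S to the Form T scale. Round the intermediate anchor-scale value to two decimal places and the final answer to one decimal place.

Form S → anchor (Cohort 1): v = (4.9/80.9)(495 − 554.5) + 15.4 = 11.80
anchor → Form T (Cohort 2): y = (105.0/5.5)(11.80 − 13.2) + 555.1 = 528.4

528.4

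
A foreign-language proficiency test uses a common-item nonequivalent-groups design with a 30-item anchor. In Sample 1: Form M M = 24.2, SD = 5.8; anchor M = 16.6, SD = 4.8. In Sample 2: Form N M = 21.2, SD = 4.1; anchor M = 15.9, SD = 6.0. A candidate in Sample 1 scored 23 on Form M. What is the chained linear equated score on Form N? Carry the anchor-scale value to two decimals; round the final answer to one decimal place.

Form M → anchor (Sample 1): v = (4.8/5.8)(23 − 24.2) + 16.6 = 15.61
anchor → Form N (Sample 2): y = (4.1/6.0)(15.61 − 15.9) + 21.2 = 21.0

21.0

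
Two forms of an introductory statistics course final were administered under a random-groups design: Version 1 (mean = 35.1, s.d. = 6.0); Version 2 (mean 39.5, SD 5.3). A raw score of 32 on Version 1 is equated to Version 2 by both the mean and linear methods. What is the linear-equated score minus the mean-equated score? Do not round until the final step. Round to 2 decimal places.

Mean-equated: 32 + (39.5 − 35.1) = 36.40
Linear-equated: (5.3/6.0)(32 − 35.1) + 39.5 = 36.762
Difference = 36.762 − 36.40 = 0.36

0.36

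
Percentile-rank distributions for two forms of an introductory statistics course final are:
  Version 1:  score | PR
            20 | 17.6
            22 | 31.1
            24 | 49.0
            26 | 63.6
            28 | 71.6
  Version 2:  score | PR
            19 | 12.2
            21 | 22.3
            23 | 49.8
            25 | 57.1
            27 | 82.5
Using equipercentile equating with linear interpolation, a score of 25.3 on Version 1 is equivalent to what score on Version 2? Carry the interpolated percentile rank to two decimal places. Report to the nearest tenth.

PR of 25.3 on Version 1: 49.0 + (25.3 − 24)/(26 − 24) × (63.6 − 49.0) = 58.49
On Version 2, PR 58.49 falls between score 25 (PR 57.1) and 27 (PR 82.5).
Interpolate: 25 + (58.49 − 57.1)/(82.5 − 57.1) × (27 − 25) = 25.1

25.1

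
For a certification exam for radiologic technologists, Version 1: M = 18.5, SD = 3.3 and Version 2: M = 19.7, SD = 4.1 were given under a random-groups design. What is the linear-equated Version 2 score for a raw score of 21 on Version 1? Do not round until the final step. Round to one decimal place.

Linear equating: y = (SD_Y/SD_X)(x − M_X) + M_Y
y = (4.1/3.3)(21 − 18.5) + 19.7
y = 1.242424 × 2.5 + 19.7 = 3.1061 + 19.7 = 22.8

22.8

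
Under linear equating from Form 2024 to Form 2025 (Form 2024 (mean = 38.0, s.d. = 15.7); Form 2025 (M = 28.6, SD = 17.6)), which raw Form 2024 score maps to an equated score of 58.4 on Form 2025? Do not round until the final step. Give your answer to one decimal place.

Invert y = (SD_Y/SD_X)(x − M_X) + M_Y:
x = (SD_X/SD_Y)(y − M_Y) + M_X = (15.7/17.6)(58.4 − 28.6) + 38.0
x = 0.892045 × 29.800 + 38.0 = 64.6

64.6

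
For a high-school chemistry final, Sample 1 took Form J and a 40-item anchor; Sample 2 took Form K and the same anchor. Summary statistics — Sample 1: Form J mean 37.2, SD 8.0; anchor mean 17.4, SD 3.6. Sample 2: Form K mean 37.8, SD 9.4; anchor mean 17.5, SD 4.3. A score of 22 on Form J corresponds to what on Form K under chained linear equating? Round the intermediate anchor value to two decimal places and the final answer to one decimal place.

Form J → anchor (Sample 1): v = (3.6/8.0)(22 − 37.2) + 17.4 = 10.56
anchor → Form K (Sample 2): y = (9.4/4.3)(10.56 − 17.5) + 37.8 = 22.6

22.6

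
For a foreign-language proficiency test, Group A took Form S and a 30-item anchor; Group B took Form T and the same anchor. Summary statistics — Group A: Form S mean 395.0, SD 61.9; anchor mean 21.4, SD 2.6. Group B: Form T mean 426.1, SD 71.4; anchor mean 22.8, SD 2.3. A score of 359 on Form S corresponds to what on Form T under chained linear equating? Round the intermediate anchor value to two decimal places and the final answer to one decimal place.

Form S → anchor (Group A): v = (2.6/61.9)(359 − 395.0) + 21.4 = 19.89
anchor → Form T (Group B): y = (71.4/2.3)(19.89 − 22.8) + 426.1 = 335.8

335.8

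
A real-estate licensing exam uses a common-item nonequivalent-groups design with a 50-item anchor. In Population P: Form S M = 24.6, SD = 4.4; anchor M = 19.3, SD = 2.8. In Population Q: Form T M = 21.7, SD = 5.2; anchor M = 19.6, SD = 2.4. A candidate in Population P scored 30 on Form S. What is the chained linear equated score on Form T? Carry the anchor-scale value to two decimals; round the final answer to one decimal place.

28.5

Form S → anchor (Population P): v = (2.8/4.4)(30 − 24.6) + 19.3 = 22.74
anchor → Form T (Population Q): y = (5.2/2.4)(22.74 − 19.6) + 21.7 = 28.5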